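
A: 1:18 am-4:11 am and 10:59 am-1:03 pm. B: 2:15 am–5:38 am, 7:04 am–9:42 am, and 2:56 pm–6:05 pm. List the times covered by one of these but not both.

A \ B = 1:18 am–2:15 am, 10:59 am–1:03 pm.
B \ A = 4:11 am–5:38 am, 7:04 am–9:42 am, 2:56 pm–6:05 pm.
Union of the two gives the symmetric difference.

1:18 am–2:15 am, 4:11 am–5:38 am, 7:04 am–9:42 am, 10:59 am–1:03 pm, 2:56 pm–6:05 pm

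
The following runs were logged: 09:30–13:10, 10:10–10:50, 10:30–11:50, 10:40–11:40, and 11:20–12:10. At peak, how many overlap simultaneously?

4

Walk the sorted start/end points keeping a running depth.
The depth first hits 4 at 10:40.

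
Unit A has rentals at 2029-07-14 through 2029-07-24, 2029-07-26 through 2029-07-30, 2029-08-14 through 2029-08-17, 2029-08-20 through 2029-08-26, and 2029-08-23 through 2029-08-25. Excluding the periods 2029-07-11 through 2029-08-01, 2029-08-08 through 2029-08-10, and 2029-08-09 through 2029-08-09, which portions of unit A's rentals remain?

2029-08-14 through 2029-08-17, 2029-08-20 through 2029-08-26

Merge the first list: 2029-07-14 through 2029-07-24, 2029-07-26 through 2029-07-30, 2029-08-14 through 2029-08-17, 2029-08-20 through 2029-08-26.
Merge the second list: 2029-07-11 through 2029-08-01, 2029-08-08 through 2029-08-10.
2029-07-14 through 2029-07-24: entirely removed.
2029-07-26 through 2029-07-30: entirely removed.
2029-08-14 through 2029-08-17: nothing removed.
2029-08-20 through 2029-08-26: nothing removed.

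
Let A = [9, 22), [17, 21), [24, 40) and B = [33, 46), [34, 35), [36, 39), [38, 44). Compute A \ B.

First set merges to [9, 22), [24, 40).
Second set merges to [33, 46).
[9, 22) is untouched.
[24, 40) with B removed leaves [24, 33).

[9, 22) ∪ [24, 33)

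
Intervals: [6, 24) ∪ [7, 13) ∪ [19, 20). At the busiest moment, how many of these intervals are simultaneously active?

2

At 7, 2 of the intervals are simultaneously active.
No point has more.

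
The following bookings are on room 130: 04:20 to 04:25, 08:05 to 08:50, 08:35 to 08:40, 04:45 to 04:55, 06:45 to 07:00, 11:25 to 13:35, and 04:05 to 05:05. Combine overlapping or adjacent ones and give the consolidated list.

04:05-05:05, 06:45-07:00, 08:05-08:50, 11:25-13:35

Sort by start: 04:05-05:05, 04:20-04:25, 04:45-04:55, 06:45-07:00, 08:05-08:50, 08:35-08:40, 11:25-13:35.
04:20-04:25 overlaps/touches 04:05-05:05 → extend to 04:05-05:05.
04:45-04:55 overlaps/touches 04:05-05:05 → extend to 04:05-05:05.
06:45-07:00 is disjoint → start new block.
08:05-08:50 is disjoint → start new block.
08:35-08:40 overlaps/touches 08:05-08:50 → extend to 08:05-08:50.
11:25-13:35 is disjoint → start new block.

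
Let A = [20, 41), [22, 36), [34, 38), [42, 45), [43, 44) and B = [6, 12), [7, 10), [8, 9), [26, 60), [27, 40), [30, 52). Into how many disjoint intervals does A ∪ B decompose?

2

Merge the first list: [20, 41), [42, 45).
Merge the second list: [6, 12), [26, 60).
A ∪ B = [6, 12), [20, 60).
That is 2 disjoint pieces.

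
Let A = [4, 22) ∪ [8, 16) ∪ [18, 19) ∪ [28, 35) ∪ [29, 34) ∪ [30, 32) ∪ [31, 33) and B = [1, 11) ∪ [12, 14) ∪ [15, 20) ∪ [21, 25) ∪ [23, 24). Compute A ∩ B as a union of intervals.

Merge the first list: [4, 22), [28, 35).
Merge the second list: [1, 11), [12, 14), [15, 20), [21, 25).
[4, 22) ∩ B → [4, 11), [12, 14), [15, 20), [21, 22).
[28, 35) meets no B interval.

[4, 11) ∪ [12, 14) ∪ [15, 20) ∪ [21, 22)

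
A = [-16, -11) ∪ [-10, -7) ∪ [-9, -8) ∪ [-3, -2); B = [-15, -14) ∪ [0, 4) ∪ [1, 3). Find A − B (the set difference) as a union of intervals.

Merge the first list: [-16, -11), [-10, -7), [-3, -2).
Merge the second list: [-15, -14), [0, 4).
[-16, -11) minus B → [-16, -15), [-14, -11).
[-10, -7): no B overlap → unchanged.
[-3, -2): no B overlap → unchanged.

[-16, -15) ∪ [-14, -11) ∪ [-10, -7) ∪ [-3, -2)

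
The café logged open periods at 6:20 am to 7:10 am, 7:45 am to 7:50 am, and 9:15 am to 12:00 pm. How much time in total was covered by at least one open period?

3 h 40 min

Merged: 6:20 am–7:10 am, 7:45 am–7:50 am, 9:15 am–12:00 pm.
Lengths: 50 min + 5 min + 2 h 45 min = 3 h 40 min.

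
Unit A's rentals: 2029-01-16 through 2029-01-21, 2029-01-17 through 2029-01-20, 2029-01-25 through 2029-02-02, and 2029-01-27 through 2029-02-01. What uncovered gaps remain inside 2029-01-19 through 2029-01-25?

The merged coverage is 2029-01-16 through 2029-01-21, 2029-01-25 through 2029-02-02.
Complement within 2029-01-19 through 2029-01-25: 2029-01-22 through 2029-01-24.

2029-01-22 through 2029-01-24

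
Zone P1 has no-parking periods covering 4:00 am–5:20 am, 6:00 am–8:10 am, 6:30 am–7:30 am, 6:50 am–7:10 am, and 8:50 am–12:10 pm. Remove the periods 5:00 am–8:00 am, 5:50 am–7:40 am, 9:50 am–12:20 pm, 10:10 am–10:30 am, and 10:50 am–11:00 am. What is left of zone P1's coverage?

Merge the first list: 4:00 am–5:20 am, 6:00 am–8:10 am, 8:50 am–12:10 pm.
Merge the second list: 5:00 am–8:00 am, 9:50 am–12:20 pm.
4:00 am–5:20 am with B removed leaves 4:00 am–5:00 am.
6:00 am–8:10 am with B removed leaves 8:00 am–8:10 am.
8:50 am–12:10 pm with B removed leaves 8:50 am–9:50 am.

4:00 am–5:00 am, 8:00 am–8:10 am, 8:50 am–9:50 am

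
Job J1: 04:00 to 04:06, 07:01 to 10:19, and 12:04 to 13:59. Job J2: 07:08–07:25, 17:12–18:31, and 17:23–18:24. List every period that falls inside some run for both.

07:08–07:25

Merge the second list: 07:08–07:25, 17:12–18:31.
04:00–04:06: no overlap with the second set.
07:01–10:19 meets the second set on 07:08–07:25.
12:04–13:59: no overlap with the second set.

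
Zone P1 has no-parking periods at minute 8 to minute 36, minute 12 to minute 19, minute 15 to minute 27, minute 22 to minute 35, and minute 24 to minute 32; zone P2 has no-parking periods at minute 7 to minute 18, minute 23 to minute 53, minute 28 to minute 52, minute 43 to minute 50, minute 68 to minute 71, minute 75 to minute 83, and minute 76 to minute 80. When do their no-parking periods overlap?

Merge the first list: minute 8 to minute 36.
Merge the second list: minute 7 to minute 18, minute 23 to minute 53, minute 68 to minute 71, minute 75 to minute 83.
minute 8 to minute 36 overlaps B on minute 8 to minute 18, minute 23 to minute 36.

minute 8 to minute 18, minute 23 to minute 36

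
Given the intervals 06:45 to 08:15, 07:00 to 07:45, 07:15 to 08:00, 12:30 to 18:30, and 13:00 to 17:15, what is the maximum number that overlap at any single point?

Sweep endpoints in order; track running count of active intervals.
Peak of 3 reached at 07:15.

3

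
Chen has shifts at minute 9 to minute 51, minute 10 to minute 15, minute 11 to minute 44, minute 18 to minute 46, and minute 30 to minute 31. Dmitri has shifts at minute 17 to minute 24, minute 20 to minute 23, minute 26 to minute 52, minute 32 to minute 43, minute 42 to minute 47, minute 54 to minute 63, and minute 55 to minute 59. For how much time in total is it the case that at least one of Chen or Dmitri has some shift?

52 minutes

First set merges to minute 9 to minute 51.
Second set merges to minute 17 to minute 24, minute 26 to minute 52, minute 54 to minute 63.
A ∪ B = minute 9 to minute 52, minute 54 to minute 63.
Total: 43 minutes + 9 minutes = 52 minutes.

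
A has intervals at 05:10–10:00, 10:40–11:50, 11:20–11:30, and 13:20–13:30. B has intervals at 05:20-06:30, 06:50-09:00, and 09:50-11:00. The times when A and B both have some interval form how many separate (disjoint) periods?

4

First set merges to 05:10–10:00, 10:40–11:50, 13:20–13:30.
A ∩ B = 05:20–06:30, 06:50–09:00, 09:50–10:00, 10:40–11:00.
That is 4 disjoint pieces.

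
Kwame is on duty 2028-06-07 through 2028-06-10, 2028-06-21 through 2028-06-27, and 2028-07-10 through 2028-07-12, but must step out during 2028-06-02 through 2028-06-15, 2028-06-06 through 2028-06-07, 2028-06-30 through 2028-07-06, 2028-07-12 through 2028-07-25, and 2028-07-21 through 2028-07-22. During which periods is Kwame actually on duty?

Second set merges to 2028-06-02 through 2028-06-15, 2028-06-30 through 2028-07-06, 2028-07-12 through 2028-07-25.
2028-06-07 through 2028-06-10: entirely removed.
2028-06-21 through 2028-06-27: nothing removed.
2028-07-10 through 2028-07-12 \ B = 2028-07-10 through 2028-07-11.

2028-06-21 through 2028-06-27, 2028-07-10 through 2028-07-11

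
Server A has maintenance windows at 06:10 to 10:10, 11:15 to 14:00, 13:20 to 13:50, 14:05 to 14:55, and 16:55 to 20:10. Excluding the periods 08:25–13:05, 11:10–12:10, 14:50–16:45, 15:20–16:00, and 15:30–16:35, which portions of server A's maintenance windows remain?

06:10-08:25, 13:05-14:00, 14:05-14:50, 16:55-20:10

First set merges to 06:10-10:10, 11:15-14:00, 14:05-14:55, 16:55-20:10.
Second set merges to 08:25-13:05, 14:50-16:45.
06:10-10:10 minus B → 06:10-08:25.
11:15-14:00 minus B → 13:05-14:00.
14:05-14:55 minus B → 14:05-14:50.
16:55-20:10: no B overlap → unchanged.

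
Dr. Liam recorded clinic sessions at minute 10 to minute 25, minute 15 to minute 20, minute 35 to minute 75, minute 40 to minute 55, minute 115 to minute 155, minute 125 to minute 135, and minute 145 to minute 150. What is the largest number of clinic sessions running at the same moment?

2

Sweep endpoints in order; track running count of active intervals.
Peak of 2 reached at minute 15.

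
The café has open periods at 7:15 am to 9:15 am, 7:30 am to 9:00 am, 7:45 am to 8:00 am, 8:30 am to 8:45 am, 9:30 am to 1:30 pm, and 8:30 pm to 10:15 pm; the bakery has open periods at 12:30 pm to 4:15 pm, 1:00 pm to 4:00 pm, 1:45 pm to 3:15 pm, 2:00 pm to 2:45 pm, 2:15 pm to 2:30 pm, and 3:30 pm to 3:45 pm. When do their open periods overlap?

Merge the first list: 7:15 am–9:15 am, 9:30 am–1:30 pm, 8:30 pm–10:15 pm.
Merge the second list: 12:30 pm–4:15 pm.
7:15 am–9:15 am: no overlap with the second set.
9:30 am–1:30 pm meets the second set on 12:30 pm–1:30 pm.
8:30 pm–10:15 pm: no overlap with the second set.

12:30 pm–1:30 pm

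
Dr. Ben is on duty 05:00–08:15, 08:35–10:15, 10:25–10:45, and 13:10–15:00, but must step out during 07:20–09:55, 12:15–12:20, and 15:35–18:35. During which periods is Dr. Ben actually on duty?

05:00-07:20, 09:55-10:15, 10:25-10:45, 13:10-15:00

05:00-08:15 \ B = 05:00-07:20.
08:35-10:15 \ B = 09:55-10:15.
10:25-10:45: nothing removed.
13:10-15:00: nothing removed.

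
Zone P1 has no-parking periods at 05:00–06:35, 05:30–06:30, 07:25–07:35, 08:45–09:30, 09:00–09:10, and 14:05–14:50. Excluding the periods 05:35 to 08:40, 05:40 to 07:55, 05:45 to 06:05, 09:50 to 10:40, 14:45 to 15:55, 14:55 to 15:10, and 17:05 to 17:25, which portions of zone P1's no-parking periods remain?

05:00–05:35, 08:45–09:30, 14:05–14:45

A, merged: 05:00–06:35, 07:25–07:35, 08:45–09:30, 14:05–14:50.
B, merged: 05:35–08:40, 09:50–10:40, 14:45–15:55, 17:05–17:25.
05:00–06:35 with B removed leaves 05:00–05:35.
07:25–07:35 lies entirely inside B → drops out.
08:45–09:30 is untouched.
14:05–14:50 with B removed leaves 14:05–14:45.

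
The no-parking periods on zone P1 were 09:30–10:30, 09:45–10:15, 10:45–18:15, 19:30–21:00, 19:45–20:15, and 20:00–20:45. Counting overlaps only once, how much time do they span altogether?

10 h

Merged: 09:30–10:30, 10:45–18:15, 19:30–21:00.
Lengths: 1 h + 7 h 30 min + 1 h 30 min = 10 h.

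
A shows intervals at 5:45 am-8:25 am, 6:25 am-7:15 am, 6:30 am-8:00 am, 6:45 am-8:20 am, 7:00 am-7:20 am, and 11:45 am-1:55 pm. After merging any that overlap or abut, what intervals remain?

5:45 am–8:25 am, 11:45 am–1:55 pm

6:25 am–7:15 am overlaps/touches 5:45 am–8:25 am → extend to 5:45 am–8:25 am.
6:30 am–8:00 am overlaps/touches 5:45 am–8:25 am → extend to 5:45 am–8:25 am.
6:45 am–8:20 am overlaps/touches 5:45 am–8:25 am → extend to 5:45 am–8:25 am.
7:00 am–7:20 am overlaps/touches 5:45 am–8:25 am → extend to 5:45 am–8:25 am.
11:45 am–1:55 pm is disjoint → start new block.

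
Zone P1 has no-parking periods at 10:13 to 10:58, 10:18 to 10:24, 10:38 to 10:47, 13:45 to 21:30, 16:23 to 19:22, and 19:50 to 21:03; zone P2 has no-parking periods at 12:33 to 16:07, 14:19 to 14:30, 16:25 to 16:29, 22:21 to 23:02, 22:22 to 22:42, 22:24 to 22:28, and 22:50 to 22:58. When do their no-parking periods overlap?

13:45–16:07, 16:25–16:29

First set merges to 10:13–10:58, 13:45–21:30.
Second set merges to 12:33–16:07, 16:25–16:29, 22:21–23:02.
10:13–10:58 meets no B interval.
13:45–21:30 ∩ B → 13:45–16:07, 16:25–16:29.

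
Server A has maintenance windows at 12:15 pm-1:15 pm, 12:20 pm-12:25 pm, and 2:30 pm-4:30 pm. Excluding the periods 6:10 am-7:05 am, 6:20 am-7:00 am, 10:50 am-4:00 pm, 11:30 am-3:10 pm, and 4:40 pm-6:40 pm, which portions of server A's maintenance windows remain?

4:00 pm–4:30 pm

First set merges to 12:15 pm–1:15 pm, 2:30 pm–4:30 pm.
Second set merges to 6:10 am–7:05 am, 10:50 am–4:00 pm, 4:40 pm–6:40 pm.
12:15 pm–1:15 pm lies entirely inside B → drops out.
2:30 pm–4:30 pm with B removed leaves 4:00 pm–4:30 pm.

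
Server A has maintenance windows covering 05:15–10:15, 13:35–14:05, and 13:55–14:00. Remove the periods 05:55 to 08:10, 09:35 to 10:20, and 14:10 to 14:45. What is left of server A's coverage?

05:15–05:55, 08:10–09:35, 13:35–14:05

First set merges to 05:15–10:15, 13:35–14:05.
05:15–10:15 \ B = 05:15–05:55, 08:10–09:35.
13:35–14:05: nothing removed.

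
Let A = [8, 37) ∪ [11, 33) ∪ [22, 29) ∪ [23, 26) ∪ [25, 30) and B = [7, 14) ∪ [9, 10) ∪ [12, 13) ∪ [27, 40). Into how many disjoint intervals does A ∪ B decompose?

1

A, merged: [8, 37).
B, merged: [7, 14), [27, 40).
A ∪ B = [7, 40).
That is 1 disjoint piece.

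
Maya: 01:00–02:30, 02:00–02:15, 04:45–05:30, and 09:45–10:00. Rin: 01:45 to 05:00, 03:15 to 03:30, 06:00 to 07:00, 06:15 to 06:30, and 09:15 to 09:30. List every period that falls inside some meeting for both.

01:45–02:30, 04:45–05:00

A, merged: 01:00–02:30, 04:45–05:30, 09:45–10:00.
B, merged: 01:45–05:00, 06:00–07:00, 09:15–09:30.
01:00–02:30 overlaps B on 01:45–02:30.
04:45–05:30 overlaps B on 04:45–05:00.
09:45–10:00 falls entirely outside B.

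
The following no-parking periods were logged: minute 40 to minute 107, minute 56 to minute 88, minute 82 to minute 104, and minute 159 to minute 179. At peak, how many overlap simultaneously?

3

Walk the sorted start/end points keeping a running depth.
The depth first hits 3 at minute 82.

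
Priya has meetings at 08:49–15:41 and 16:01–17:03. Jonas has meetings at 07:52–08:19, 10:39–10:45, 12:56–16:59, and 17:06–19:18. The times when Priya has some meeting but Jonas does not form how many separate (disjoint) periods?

A \ B = 08:49-10:39, 10:45-12:56, 16:59-17:03.
That is 3 disjoint pieces.

3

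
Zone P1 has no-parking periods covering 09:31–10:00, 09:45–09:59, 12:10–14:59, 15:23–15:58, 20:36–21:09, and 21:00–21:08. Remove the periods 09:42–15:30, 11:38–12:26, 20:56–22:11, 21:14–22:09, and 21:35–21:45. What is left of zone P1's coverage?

First set merges to 09:31-10:00, 12:10-14:59, 15:23-15:58, 20:36-21:09.
Second set merges to 09:42-15:30, 20:56-22:11.
09:31-10:00 with B removed leaves 09:31-09:42.
12:10-14:59 lies entirely inside B → drops out.
15:23-15:58 with B removed leaves 15:30-15:58.
20:36-21:09 with B removed leaves 20:36-20:56.

09:31-09:42, 15:30-15:58, 20:36-20:56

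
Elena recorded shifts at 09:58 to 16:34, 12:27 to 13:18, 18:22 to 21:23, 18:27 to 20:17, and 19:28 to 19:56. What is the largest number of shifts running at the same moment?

3

At 19:28, 3 of the intervals are simultaneously active.
No point has more.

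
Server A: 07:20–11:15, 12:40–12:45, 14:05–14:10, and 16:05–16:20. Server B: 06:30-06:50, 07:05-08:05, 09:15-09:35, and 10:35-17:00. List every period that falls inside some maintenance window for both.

07:20–08:05, 09:15–09:35, 10:35–11:15, 12:40–12:45, 14:05–14:10, 16:05–16:20

07:20–11:15 ∩ B → 07:20–08:05, 09:15–09:35, 10:35–11:15.
12:40–12:45 ∩ B → 12:40–12:45.
14:05–14:10 ∩ B → 14:05–14:10.
16:05–16:20 ∩ B → 16:05–16:20.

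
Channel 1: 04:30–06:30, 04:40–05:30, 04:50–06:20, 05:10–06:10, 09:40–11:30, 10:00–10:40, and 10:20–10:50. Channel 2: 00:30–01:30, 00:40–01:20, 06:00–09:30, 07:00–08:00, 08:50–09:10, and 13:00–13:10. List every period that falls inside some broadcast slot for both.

06:00–06:30

A, merged: 04:30–06:30, 09:40–11:30.
B, merged: 00:30–01:30, 06:00–09:30, 13:00–13:10.
04:30–06:30 ∩ B → 06:00–06:30.
09:40–11:30 meets no B interval.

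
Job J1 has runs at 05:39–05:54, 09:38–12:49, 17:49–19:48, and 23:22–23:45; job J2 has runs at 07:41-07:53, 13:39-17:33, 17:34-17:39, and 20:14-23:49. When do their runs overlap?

05:39–05:54 falls entirely outside B.
09:38–12:49 falls entirely outside B.
17:49–19:48 falls entirely outside B.
23:22–23:45 overlaps B on 23:22–23:45.

23:22–23:45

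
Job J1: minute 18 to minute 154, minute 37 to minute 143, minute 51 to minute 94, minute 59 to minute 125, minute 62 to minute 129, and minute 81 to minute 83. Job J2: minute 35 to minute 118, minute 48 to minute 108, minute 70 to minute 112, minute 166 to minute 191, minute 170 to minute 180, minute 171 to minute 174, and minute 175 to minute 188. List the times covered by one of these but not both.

minute 18 to minute 35, minute 118 to minute 154, minute 166 to minute 191

Merge the first list: minute 18 to minute 154.
Merge the second list: minute 35 to minute 118, minute 166 to minute 191.
Only in the first: minute 18 to minute 35, minute 118 to minute 154.
Only in the second: minute 166 to minute 191.
Together these are the periods covered by exactly one.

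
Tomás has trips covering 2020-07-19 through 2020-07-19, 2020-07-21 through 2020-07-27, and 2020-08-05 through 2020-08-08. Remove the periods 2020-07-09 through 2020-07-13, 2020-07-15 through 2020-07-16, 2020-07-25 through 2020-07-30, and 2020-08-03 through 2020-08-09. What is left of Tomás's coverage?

2020-07-19 through 2020-07-19, 2020-07-21 through 2020-07-24

2020-07-19 through 2020-07-19: no B overlap → unchanged.
2020-07-21 through 2020-07-27 minus B → 2020-07-21 through 2020-07-24.
2020-08-05 through 2020-08-08: fully covered by B → removed.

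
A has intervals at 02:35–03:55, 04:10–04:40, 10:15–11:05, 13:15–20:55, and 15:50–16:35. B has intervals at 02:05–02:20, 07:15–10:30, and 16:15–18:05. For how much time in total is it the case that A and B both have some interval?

A, merged: 02:35–03:55, 04:10–04:40, 10:15–11:05, 13:15–20:55.
A ∩ B = 10:15–10:30, 16:15–18:05.
Total: 15 min + 1 h 50 min = 2 h 5 min.

2 h 5 min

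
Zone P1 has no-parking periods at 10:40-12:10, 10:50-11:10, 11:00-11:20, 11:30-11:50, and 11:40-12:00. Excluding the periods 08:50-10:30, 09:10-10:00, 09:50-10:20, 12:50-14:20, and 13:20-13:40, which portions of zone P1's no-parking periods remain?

10:40–12:10

A, merged: 10:40–12:10.
B, merged: 08:50–10:30, 12:50–14:20.
10:40–12:10: nothing removed.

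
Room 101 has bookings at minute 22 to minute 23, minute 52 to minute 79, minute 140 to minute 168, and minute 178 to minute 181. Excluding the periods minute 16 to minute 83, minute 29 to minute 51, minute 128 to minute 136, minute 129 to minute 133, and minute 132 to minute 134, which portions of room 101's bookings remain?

minute 140 to minute 168, minute 178 to minute 181

Merge the second list: minute 16 to minute 83, minute 128 to minute 136.
minute 22 to minute 23: fully covered by B → removed.
minute 52 to minute 79: fully covered by B → removed.
minute 140 to minute 168: no B overlap → unchanged.
minute 178 to minute 181: no B overlap → unchanged.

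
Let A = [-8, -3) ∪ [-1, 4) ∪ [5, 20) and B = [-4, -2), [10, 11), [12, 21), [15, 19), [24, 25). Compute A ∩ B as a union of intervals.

Merge the second list: [-4, -2), [10, 11), [12, 21), [24, 25).
[-8, -3) overlaps B on [-4, -3).
[-1, 4) falls entirely outside B.
[5, 20) overlaps B on [10, 11), [12, 20).

[-4, -3) ∪ [10, 11) ∪ [12, 20)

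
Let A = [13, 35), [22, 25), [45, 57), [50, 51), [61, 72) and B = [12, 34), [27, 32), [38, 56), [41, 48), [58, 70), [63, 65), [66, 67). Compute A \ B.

[34, 35) ∪ [56, 57) ∪ [70, 72)

First set merges to [13, 35), [45, 57), [61, 72).
Second set merges to [12, 34), [38, 56), [58, 70).
[13, 35) with B removed leaves [34, 35).
[45, 57) with B removed leaves [56, 57).
[61, 72) with B removed leaves [70, 72).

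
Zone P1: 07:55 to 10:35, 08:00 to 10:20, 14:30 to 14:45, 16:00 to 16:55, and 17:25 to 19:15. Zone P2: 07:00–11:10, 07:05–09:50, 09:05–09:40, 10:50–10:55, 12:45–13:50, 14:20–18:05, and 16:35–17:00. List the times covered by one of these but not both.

07:00–07:55, 10:35–11:10, 12:45–13:50, 14:20–14:30, 14:45–16:00, 16:55–17:25, 18:05–19:15

Merge the first list: 07:55–10:35, 14:30–14:45, 16:00–16:55, 17:25–19:15.
Merge the second list: 07:00–11:10, 12:45–13:50, 14:20–18:05.
A but not B: 18:05–19:15.
B but not A: 07:00–07:55, 10:35–11:10, 12:45–13:50, 14:20–14:30, 14:45–16:00, 16:55–17:25.
Combining gives A △ B.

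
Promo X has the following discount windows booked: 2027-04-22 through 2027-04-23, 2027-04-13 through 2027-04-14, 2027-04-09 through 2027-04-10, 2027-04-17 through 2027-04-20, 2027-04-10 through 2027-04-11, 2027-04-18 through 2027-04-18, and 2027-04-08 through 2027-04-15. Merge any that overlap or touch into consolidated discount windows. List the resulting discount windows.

Sort by start: 2027-04-08 through 2027-04-15, 2027-04-09 through 2027-04-10, 2027-04-10 through 2027-04-11, 2027-04-13 through 2027-04-14, 2027-04-17 through 2027-04-20, 2027-04-18 through 2027-04-18, 2027-04-22 through 2027-04-23.
2027-04-09 through 2027-04-10 overlaps/touches 2027-04-08 through 2027-04-15 → extend to 2027-04-08 through 2027-04-15.
2027-04-10 through 2027-04-11 overlaps/touches 2027-04-08 through 2027-04-15 → extend to 2027-04-08 through 2027-04-15.
2027-04-13 through 2027-04-14 overlaps/touches 2027-04-08 through 2027-04-15 → extend to 2027-04-08 through 2027-04-15.
2027-04-17 through 2027-04-20 is disjoint → start new block.
2027-04-18 through 2027-04-18 overlaps/touches 2027-04-17 through 2027-04-20 → extend to 2027-04-17 through 2027-04-20.
2027-04-22 through 2027-04-23 is disjoint → start new block.

2027-04-08 through 2027-04-15, 2027-04-17 through 2027-04-20, 2027-04-22 through 2027-04-23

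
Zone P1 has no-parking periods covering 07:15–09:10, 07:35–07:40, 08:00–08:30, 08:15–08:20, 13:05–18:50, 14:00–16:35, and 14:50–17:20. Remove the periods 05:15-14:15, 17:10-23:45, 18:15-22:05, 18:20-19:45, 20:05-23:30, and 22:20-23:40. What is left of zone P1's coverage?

14:15–17:10

First set merges to 07:15–09:10, 13:05–18:50.
Second set merges to 05:15–14:15, 17:10–23:45.
07:15–09:10: entirely removed.
13:05–18:50 \ B = 14:15–17:10.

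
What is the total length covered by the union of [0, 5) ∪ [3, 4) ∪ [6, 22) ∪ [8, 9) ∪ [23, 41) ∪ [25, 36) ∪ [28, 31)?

39

Merged: [0, 5), [6, 22), [23, 41).
Lengths: 5 + 16 + 18 = 39.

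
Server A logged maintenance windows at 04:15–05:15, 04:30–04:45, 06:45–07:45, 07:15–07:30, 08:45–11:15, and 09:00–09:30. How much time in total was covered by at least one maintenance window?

Merged: 04:15-05:15, 06:45-07:45, 08:45-11:15.
Lengths: 1 h + 1 h + 2 h 30 min = 4 h 30 min.

4 h 30 min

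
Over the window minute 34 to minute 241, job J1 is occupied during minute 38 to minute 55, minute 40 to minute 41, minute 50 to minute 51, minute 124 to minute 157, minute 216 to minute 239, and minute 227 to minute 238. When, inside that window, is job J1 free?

The merged coverage is minute 38 to minute 55, minute 124 to minute 157, minute 216 to minute 239.
Gaps within minute 34 to minute 241: minute 34 to minute 38, minute 55 to minute 124, minute 157 to minute 216, minute 239 to minute 241.

minute 34 to minute 38, minute 55 to minute 124, minute 157 to minute 216, minute 239 to minute 241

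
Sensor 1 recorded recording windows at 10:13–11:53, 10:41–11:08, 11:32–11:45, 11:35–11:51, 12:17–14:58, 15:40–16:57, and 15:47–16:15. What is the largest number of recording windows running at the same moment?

At 11:35, 3 of the intervals are simultaneously active.
No point has more.

3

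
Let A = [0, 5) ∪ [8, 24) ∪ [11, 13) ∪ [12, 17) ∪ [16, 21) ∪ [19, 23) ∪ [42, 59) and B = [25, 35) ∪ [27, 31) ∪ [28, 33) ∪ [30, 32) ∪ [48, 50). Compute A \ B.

[0, 5) ∪ [8, 24) ∪ [42, 48) ∪ [50, 59)

A, merged: [0, 5), [8, 24), [42, 59).
B, merged: [25, 35), [48, 50).
[0, 5): no B overlap → unchanged.
[8, 24): no B overlap → unchanged.
[42, 59) minus B → [42, 48), [50, 59).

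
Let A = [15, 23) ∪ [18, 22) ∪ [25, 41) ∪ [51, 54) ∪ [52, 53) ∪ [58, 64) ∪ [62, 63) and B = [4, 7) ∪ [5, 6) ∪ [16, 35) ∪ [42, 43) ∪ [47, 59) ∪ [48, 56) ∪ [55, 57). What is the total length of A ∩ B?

21

Merge the first list: [15, 23), [25, 41), [51, 54), [58, 64).
Merge the second list: [4, 7), [16, 35), [42, 43), [47, 59).
A ∩ B = [16, 23), [25, 35), [51, 54), [58, 59).
Total: 7 + 10 + 3 + 1 = 21.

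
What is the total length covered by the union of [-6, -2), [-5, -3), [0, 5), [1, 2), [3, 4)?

9

Merged: [-6, -2), [0, 5).
Lengths: 4 + 5 = 9.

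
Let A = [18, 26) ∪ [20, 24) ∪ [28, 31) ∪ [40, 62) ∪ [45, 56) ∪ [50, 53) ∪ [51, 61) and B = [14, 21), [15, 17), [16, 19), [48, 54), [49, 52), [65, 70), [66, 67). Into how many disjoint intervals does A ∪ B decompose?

4

Merge the first list: [18, 26), [28, 31), [40, 62).
Merge the second list: [14, 21), [48, 54), [65, 70).
A ∪ B = [14, 26), [28, 31), [40, 62), [65, 70).
That is 4 disjoint pieces.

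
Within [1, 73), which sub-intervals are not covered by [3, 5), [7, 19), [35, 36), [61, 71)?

Covered (merged): [3, 5), [7, 19), [35, 36), [61, 71).
Uncovered inside [1, 73): [1, 3), [5, 7), [19, 35), [36, 61), [71, 73).

[1, 3) ∪ [5, 7) ∪ [19, 35) ∪ [36, 61) ∪ [71, 73)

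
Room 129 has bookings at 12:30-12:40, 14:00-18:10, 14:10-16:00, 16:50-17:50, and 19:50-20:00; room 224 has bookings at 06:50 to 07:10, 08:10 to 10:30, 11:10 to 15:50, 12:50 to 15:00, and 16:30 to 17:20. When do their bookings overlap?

12:30–12:40, 14:00–15:50, 16:30–17:20

Merge the first list: 12:30–12:40, 14:00–18:10, 19:50–20:00.
Merge the second list: 06:50–07:10, 08:10–10:30, 11:10–15:50, 16:30–17:20.
12:30–12:40 meets the second set on 12:30–12:40.
14:00–18:10 meets the second set on 14:00–15:50, 16:30–17:20.
19:50–20:00: no overlap with the second set.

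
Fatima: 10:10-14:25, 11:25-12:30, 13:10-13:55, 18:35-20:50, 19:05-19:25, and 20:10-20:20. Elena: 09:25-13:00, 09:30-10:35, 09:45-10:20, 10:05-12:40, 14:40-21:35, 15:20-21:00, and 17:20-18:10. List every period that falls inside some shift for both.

Merge the first list: 10:10-14:25, 18:35-20:50.
Merge the second list: 09:25-13:00, 14:40-21:35.
10:10-14:25 meets the second set on 10:10-13:00.
18:35-20:50 meets the second set on 18:35-20:50.

10:10-13:00, 18:35-20:50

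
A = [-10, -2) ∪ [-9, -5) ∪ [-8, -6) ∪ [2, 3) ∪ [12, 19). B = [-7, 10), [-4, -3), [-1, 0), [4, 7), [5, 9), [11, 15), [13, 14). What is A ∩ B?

[-7, -2) ∪ [2, 3) ∪ [12, 15)

First set merges to [-10, -2), [2, 3), [12, 19).
Second set merges to [-7, 10), [11, 15).
[-10, -2) overlaps B on [-7, -2).
[2, 3) overlaps B on [2, 3).
[12, 19) overlaps B on [12, 15).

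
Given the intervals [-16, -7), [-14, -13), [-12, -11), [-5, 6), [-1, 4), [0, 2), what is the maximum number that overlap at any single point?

3

Sweep endpoints in order; track running count of active intervals.
Peak of 3 reached at 0.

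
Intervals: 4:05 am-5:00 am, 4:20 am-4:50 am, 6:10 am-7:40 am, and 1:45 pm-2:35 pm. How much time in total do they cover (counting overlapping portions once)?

3 h 15 min

Merged: 4:05 am–5:00 am, 6:10 am–7:40 am, 1:45 pm–2:35 pm.
Lengths: 55 min + 1 h 30 min + 50 min = 3 h 15 min.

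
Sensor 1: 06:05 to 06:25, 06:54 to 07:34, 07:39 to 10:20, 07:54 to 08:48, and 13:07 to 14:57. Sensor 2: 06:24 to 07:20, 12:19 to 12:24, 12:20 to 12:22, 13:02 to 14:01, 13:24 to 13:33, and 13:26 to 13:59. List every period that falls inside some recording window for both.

06:24-06:25, 06:54-07:20, 13:07-14:01

First set merges to 06:05-06:25, 06:54-07:34, 07:39-10:20, 13:07-14:57.
Second set merges to 06:24-07:20, 12:19-12:24, 13:02-14:01.
06:05-06:25 meets the second set on 06:24-06:25.
06:54-07:34 meets the second set on 06:54-07:20.
07:39-10:20: no overlap with the second set.
13:07-14:57 meets the second set on 13:07-14:01.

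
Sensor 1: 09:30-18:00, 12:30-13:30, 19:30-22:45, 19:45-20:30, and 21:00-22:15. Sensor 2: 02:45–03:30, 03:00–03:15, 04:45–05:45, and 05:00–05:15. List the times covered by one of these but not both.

A, merged: 09:30–18:00, 19:30–22:45.
B, merged: 02:45–03:30, 04:45–05:45.
A \ B = 09:30–18:00, 19:30–22:45.
B \ A = 02:45–03:30, 04:45–05:45.
Union of the two gives the symmetric difference.

02:45–03:30, 04:45–05:45, 09:30–18:00, 19:30–22:45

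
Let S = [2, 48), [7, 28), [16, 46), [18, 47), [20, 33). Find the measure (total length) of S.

46

Merged: [2, 48).
Length: 46.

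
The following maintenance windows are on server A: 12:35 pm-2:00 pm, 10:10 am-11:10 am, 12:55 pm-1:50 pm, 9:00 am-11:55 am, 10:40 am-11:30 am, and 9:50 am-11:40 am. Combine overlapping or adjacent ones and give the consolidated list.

9:00 am–11:55 am, 12:35 pm–2:00 pm

Sort by start: 9:00 am–11:55 am, 9:50 am–11:40 am, 10:10 am–11:10 am, 10:40 am–11:30 am, 12:35 pm–2:00 pm, 12:55 pm–1:50 pm.
9:50 am–11:40 am overlaps/touches 9:00 am–11:55 am → extend to 9:00 am–11:55 am.
10:10 am–11:10 am overlaps/touches 9:00 am–11:55 am → extend to 9:00 am–11:55 am.
10:40 am–11:30 am overlaps/touches 9:00 am–11:55 am → extend to 9:00 am–11:55 am.
12:35 pm–2:00 pm is disjoint → start new block.
12:55 pm–1:50 pm overlaps/touches 12:35 pm–2:00 pm → extend to 12:35 pm–2:00 pm.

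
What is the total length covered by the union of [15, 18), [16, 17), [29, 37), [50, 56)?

17

Merged: [15, 18), [29, 37), [50, 56).
Lengths: 3 + 8 + 6 = 17.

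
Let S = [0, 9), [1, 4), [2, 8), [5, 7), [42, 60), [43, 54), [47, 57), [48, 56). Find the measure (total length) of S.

27

Merged: [0, 9), [42, 60).
Lengths: 9 + 18 = 27.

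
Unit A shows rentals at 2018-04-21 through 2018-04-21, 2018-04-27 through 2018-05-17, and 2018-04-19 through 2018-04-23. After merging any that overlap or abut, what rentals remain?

2018-04-19 through 2018-04-23, 2018-04-27 through 2018-05-17

Sort by start: 2018-04-19 through 2018-04-23, 2018-04-21 through 2018-04-21, 2018-04-27 through 2018-05-17.
2018-04-21 through 2018-04-21 overlaps/touches 2018-04-19 through 2018-04-23 → extend to 2018-04-19 through 2018-04-23.
2018-04-27 through 2018-05-17 is disjoint → start new block.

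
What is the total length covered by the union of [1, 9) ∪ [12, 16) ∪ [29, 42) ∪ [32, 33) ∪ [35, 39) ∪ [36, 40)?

25

Merged: [1, 9), [12, 16), [29, 42).
Lengths: 8 + 4 + 13 = 25.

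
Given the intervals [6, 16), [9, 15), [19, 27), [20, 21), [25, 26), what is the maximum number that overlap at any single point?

2

At 9, 2 of the intervals are simultaneously active.
No point has more.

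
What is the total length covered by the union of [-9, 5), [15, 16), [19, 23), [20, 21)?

19

Merged: [-9, 5), [15, 16), [19, 23).
Lengths: 14 + 1 + 4 = 19.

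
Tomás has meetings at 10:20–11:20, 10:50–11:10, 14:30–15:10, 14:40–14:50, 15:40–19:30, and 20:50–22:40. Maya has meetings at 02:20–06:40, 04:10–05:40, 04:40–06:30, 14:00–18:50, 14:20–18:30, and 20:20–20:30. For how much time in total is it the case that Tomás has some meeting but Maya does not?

A, merged: 10:20–11:20, 14:30–15:10, 15:40–19:30, 20:50–22:40.
B, merged: 02:20–06:40, 14:00–18:50, 20:20–20:30.
A \ B = 10:20–11:20, 18:50–19:30, 20:50–22:40.
Total: 1 h + 40 min + 1 h 50 min = 3 h 30 min.

3 h 30 min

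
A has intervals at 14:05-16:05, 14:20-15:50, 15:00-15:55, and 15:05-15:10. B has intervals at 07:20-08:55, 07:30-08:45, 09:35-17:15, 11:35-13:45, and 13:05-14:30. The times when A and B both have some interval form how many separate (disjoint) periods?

1

First set merges to 14:05–16:05.
Second set merges to 07:20–08:55, 09:35–17:15.
A ∩ B = 14:05–16:05.
That is 1 disjoint piece.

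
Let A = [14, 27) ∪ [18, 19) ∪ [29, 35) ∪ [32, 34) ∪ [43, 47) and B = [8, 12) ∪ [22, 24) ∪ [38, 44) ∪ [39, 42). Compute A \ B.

[14, 22) ∪ [24, 27) ∪ [29, 35) ∪ [44, 47)

First set merges to [14, 27), [29, 35), [43, 47).
Second set merges to [8, 12), [22, 24), [38, 44).
[14, 27) \ B = [14, 22), [24, 27).
[29, 35): nothing removed.
[43, 47) \ B = [44, 47).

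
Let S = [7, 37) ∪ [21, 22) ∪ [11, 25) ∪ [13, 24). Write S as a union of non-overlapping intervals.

Sort by start: [7, 37), [11, 25), [13, 24), [21, 22).
[11, 25) overlaps/touches [7, 37) → extend to [7, 37).
[13, 24) overlaps/touches [7, 37) → extend to [7, 37).
[21, 22) overlaps/touches [7, 37) → extend to [7, 37).

[7, 37)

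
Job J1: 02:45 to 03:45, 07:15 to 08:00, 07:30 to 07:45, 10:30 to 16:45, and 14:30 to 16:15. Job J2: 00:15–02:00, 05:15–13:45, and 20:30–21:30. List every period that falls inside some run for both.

Merge the first list: 02:45-03:45, 07:15-08:00, 10:30-16:45.
02:45-03:45: no overlap with the second set.
07:15-08:00 meets the second set on 07:15-08:00.
10:30-16:45 meets the second set on 10:30-13:45.

07:15-08:00, 10:30-13:45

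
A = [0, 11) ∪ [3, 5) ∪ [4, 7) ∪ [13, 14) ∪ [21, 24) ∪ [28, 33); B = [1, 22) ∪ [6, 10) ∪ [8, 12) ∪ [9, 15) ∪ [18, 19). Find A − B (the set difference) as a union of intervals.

Merge the first list: [0, 11), [13, 14), [21, 24), [28, 33).
Merge the second list: [1, 22).
[0, 11) \ B = [0, 1).
[13, 14): entirely removed.
[21, 24) \ B = [22, 24).
[28, 33): nothing removed.

[0, 1) ∪ [22, 24) ∪ [28, 33)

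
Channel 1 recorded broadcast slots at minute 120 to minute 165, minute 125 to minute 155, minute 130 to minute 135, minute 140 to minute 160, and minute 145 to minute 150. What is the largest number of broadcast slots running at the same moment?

4

Walk the sorted start/end points keeping a running depth.
The depth first hits 4 at minute 145.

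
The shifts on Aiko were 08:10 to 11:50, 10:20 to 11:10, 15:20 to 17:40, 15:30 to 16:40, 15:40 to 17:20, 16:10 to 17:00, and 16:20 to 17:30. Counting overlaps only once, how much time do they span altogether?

Merged: 08:10-11:50, 15:20-17:40.
Lengths: 3 h 40 min + 2 h 20 min = 6 h.

6 h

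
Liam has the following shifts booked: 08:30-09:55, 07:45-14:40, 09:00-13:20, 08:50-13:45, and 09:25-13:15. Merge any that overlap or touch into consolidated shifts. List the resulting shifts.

07:45–14:40

Sort by start: 07:45–14:40, 08:30–09:55, 08:50–13:45, 09:00–13:20, 09:25–13:15.
08:30–09:55 overlaps/touches 07:45–14:40 → extend to 07:45–14:40.
08:50–13:45 overlaps/touches 07:45–14:40 → extend to 07:45–14:40.
09:00–13:20 overlaps/touches 07:45–14:40 → extend to 07:45–14:40.
09:25–13:15 overlaps/touches 07:45–14:40 → extend to 07:45–14:40.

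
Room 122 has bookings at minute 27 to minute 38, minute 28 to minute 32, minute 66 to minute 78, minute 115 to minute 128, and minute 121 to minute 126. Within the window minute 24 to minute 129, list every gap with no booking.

minute 24 to minute 27, minute 38 to minute 66, minute 78 to minute 115, minute 128 to minute 129

The merged coverage is minute 27 to minute 38, minute 66 to minute 78, minute 115 to minute 128.
Uncovered inside minute 24 to minute 129: minute 24 to minute 27, minute 38 to minute 66, minute 78 to minute 115, minute 128 to minute 129.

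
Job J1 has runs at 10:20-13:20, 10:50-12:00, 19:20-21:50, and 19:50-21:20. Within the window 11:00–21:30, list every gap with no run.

After merging, the occupied span is 10:20–13:20, 19:20–21:50.
Complement within 11:00–21:30: 13:20–19:20.

13:20–19:20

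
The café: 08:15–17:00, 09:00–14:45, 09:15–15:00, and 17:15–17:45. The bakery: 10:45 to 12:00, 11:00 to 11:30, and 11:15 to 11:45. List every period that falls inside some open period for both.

10:45–12:00

A, merged: 08:15–17:00, 17:15–17:45.
B, merged: 10:45–12:00.
08:15–17:00 meets the second set on 10:45–12:00.
17:15–17:45: no overlap with the second set.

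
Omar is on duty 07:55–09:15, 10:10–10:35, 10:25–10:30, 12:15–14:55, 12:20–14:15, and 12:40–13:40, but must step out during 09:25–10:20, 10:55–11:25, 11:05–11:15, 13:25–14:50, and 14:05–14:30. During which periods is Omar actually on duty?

07:55-09:15, 10:20-10:35, 12:15-13:25, 14:50-14:55

A, merged: 07:55-09:15, 10:10-10:35, 12:15-14:55.
B, merged: 09:25-10:20, 10:55-11:25, 13:25-14:50.
07:55-09:15: nothing removed.
10:10-10:35 \ B = 10:20-10:35.
12:15-14:55 \ B = 12:15-13:25, 14:50-14:55.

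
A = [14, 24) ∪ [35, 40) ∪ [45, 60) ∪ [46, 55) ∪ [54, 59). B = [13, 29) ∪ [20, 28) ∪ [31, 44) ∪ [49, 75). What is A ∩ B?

A, merged: [14, 24), [35, 40), [45, 60).
B, merged: [13, 29), [31, 44), [49, 75).
[14, 24) ∩ B → [14, 24).
[35, 40) ∩ B → [35, 40).
[45, 60) ∩ B → [49, 60).

[14, 24) ∪ [35, 40) ∪ [49, 60)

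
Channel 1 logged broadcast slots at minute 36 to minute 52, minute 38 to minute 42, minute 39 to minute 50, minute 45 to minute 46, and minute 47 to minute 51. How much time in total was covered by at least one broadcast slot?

Merged: minute 36 to minute 52.
Length: 16 minutes.

16 minutes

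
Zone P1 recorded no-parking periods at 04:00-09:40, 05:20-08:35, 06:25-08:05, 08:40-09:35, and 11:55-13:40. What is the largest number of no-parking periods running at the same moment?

At 06:25, 3 of the intervals are simultaneously active.
No point has more.

3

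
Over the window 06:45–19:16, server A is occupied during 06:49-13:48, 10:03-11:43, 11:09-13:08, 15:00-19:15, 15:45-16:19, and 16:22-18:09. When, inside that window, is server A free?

06:45–06:49, 13:48–15:00, 19:15–19:16

After merging, the occupied span is 06:49–13:48, 15:00–19:15.
Complement within 06:45–19:16: 06:45–06:49, 13:48–15:00, 19:15–19:16.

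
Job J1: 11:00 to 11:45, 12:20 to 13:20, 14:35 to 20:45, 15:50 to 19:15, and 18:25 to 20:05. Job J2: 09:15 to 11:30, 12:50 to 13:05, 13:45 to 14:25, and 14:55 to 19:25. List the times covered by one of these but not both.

09:15-11:00, 11:30-11:45, 12:20-12:50, 13:05-13:20, 13:45-14:25, 14:35-14:55, 19:25-20:45

First set merges to 11:00-11:45, 12:20-13:20, 14:35-20:45.
A \ B = 11:30-11:45, 12:20-12:50, 13:05-13:20, 14:35-14:55, 19:25-20:45.
B \ A = 09:15-11:00, 13:45-14:25.
Union of the two gives the symmetric difference.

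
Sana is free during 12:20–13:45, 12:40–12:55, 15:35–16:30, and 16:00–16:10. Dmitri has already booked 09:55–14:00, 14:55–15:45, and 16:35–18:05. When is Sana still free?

15:45–16:30

Merge the first list: 12:20–13:45, 15:35–16:30.
12:20–13:45: fully covered by B → removed.
15:35–16:30 minus B → 15:45–16:30.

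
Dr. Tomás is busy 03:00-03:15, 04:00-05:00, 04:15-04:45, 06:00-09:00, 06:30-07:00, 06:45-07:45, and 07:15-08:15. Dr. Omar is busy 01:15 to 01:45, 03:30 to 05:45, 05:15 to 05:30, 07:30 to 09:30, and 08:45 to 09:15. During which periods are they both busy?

04:00–05:00, 07:30–09:00

Merge the first list: 03:00–03:15, 04:00–05:00, 06:00–09:00.
Merge the second list: 01:15–01:45, 03:30–05:45, 07:30–09:30.
03:00–03:15 meets no B interval.
04:00–05:00 ∩ B → 04:00–05:00.
06:00–09:00 ∩ B → 07:30–09:00.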